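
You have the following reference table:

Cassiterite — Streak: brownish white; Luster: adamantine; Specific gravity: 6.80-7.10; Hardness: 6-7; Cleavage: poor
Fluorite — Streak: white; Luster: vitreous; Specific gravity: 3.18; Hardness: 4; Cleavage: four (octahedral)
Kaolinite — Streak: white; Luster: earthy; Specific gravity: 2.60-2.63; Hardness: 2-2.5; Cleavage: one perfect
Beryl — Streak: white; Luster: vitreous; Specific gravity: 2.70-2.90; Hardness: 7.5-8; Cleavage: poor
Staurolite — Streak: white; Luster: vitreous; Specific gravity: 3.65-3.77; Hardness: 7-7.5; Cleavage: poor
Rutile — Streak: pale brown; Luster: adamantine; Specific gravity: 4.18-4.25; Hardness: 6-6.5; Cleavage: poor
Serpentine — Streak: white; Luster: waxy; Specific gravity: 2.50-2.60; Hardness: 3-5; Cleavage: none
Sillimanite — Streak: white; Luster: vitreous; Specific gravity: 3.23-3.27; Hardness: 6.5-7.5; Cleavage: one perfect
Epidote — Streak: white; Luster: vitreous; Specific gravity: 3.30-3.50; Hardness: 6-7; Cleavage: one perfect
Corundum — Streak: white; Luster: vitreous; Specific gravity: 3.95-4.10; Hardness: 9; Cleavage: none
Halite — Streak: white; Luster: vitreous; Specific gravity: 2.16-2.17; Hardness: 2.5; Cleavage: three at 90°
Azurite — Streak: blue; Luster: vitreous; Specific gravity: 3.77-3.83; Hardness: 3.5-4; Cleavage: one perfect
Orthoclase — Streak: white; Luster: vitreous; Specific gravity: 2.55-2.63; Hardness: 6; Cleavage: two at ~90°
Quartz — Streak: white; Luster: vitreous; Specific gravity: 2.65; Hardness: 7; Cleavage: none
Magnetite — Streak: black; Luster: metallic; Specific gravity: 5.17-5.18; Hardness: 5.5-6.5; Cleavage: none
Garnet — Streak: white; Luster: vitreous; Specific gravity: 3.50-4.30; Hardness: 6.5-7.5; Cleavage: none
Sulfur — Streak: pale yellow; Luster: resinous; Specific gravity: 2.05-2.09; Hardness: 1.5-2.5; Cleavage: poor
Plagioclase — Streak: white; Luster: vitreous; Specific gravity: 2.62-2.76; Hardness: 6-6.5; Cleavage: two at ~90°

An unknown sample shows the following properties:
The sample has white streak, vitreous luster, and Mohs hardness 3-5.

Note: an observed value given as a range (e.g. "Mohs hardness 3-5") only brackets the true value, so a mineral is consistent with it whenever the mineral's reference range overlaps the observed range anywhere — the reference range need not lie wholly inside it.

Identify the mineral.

Fluorite

White streak rules out Cassiterite, Rutile, Azurite, Magnetite, Sulfur.
Vitreous luster eliminates Kaolinite, Serpentine.
Mohs hardness 3-5: narrows the field to Fluorite.
The only mineral consistent with every observation is Fluorite.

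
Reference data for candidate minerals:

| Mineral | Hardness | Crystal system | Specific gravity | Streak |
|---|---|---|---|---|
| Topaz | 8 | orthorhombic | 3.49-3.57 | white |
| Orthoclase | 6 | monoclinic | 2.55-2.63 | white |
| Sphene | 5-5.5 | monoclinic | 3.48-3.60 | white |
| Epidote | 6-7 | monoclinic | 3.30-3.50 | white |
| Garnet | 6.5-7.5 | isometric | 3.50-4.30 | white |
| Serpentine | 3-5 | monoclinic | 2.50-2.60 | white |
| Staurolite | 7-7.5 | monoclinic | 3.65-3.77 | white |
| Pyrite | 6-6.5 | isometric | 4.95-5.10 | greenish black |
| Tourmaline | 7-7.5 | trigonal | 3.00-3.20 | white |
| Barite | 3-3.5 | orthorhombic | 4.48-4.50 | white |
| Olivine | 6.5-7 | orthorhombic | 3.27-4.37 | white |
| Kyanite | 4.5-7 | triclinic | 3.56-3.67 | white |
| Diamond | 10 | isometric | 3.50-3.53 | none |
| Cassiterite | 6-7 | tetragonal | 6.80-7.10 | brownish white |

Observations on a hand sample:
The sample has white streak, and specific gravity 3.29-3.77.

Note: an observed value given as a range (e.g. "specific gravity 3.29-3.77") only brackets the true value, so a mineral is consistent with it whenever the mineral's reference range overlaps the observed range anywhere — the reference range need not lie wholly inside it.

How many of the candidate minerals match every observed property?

White streak eliminates Pyrite, Diamond, Cassiterite.
Specific gravity 3.29-3.77 excludes Orthoclase, Serpentine, Tourmaline, Barite.
The minerals that satisfy all observations are Epidote, Garnet, Kyanite, Olivine, Sphene, Staurolite, Topaz.
That is 7 minerals.

7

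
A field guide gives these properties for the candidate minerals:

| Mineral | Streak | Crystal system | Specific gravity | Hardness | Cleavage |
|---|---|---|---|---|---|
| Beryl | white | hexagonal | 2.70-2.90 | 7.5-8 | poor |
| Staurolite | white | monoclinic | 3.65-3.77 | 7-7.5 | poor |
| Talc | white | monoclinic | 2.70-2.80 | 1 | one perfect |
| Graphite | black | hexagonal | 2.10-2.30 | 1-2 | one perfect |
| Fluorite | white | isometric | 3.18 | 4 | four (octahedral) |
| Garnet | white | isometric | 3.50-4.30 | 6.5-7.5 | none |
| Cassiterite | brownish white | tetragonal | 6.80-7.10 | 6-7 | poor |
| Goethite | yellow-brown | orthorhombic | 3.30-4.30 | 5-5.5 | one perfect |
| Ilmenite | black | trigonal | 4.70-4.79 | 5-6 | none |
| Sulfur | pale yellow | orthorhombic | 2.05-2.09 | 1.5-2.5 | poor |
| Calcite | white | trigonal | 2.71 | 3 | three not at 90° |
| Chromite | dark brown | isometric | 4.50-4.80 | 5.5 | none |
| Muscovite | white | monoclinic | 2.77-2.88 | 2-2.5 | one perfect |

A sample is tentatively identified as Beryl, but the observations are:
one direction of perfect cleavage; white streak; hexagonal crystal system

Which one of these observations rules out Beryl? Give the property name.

cleavage

One direction of perfect cleavage: Beryl has cleavage poor — does not match.
White streak: Beryl has white streak — consistent.
Hexagonal crystal system: Beryl has hexagonal system — consistent.
Only the cleavage is inconsistent.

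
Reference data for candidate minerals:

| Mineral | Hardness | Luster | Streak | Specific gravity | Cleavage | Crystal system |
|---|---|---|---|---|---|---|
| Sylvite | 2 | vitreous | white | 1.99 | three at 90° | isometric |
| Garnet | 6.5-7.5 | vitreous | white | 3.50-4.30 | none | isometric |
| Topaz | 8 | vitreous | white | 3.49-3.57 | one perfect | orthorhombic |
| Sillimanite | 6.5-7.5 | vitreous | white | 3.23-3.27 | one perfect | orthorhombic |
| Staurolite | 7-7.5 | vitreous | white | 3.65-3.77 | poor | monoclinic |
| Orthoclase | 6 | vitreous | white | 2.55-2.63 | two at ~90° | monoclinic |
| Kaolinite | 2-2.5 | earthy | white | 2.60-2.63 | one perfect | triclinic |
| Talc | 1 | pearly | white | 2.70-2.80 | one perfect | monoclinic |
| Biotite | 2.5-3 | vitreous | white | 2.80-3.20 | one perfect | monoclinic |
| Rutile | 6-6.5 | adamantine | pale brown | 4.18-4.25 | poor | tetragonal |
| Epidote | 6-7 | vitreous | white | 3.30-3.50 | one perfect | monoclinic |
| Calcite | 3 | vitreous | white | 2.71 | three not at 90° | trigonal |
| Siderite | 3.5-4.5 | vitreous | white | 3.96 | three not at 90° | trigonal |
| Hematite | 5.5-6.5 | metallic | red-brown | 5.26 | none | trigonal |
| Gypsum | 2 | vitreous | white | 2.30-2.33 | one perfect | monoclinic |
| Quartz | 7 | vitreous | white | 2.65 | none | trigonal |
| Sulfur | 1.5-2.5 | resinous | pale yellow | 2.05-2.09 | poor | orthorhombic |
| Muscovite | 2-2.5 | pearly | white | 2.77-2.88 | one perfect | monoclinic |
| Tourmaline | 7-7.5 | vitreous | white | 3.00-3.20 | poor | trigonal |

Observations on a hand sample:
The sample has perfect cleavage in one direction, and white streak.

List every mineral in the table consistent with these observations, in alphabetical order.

Biotite, Epidote, Gypsum, Kaolinite, Muscovite, Sillimanite, Talc, Topaz

Perfect cleavage in one direction: leaves Topaz, Sillimanite, Kaolinite, Talc, Biotite, Epidote, Gypsum, Muscovite.
White streak: every remaining candidate is consistent.
The minerals that satisfy all observations are Biotite, Epidote, Gypsum, Kaolinite, Muscovite, Sillimanite, Talc, Topaz.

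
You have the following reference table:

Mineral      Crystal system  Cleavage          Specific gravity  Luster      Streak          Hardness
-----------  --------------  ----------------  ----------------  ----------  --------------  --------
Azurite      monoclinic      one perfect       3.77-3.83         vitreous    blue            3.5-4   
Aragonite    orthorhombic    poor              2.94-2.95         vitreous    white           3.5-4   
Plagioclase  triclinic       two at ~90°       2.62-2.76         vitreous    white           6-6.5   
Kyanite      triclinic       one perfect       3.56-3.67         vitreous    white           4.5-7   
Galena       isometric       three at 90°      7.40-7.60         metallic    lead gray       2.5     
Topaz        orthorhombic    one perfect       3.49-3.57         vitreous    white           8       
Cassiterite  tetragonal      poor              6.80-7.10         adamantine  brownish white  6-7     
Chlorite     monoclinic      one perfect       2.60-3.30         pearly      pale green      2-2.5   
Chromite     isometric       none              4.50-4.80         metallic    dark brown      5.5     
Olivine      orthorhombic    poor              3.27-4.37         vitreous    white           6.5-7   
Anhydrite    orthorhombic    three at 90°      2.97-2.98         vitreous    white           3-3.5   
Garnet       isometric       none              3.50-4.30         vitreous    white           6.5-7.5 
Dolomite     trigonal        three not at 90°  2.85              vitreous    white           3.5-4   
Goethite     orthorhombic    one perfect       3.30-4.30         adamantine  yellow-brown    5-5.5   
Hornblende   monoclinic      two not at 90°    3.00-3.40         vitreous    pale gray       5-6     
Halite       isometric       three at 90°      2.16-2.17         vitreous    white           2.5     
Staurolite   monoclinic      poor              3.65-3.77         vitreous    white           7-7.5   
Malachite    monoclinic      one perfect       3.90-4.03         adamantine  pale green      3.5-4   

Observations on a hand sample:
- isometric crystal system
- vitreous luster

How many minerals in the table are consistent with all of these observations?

Isometric crystal system — narrows the field to Galena, Chromite, Garnet, Halite.
Vitreous luster excludes Galena, Chromite.
Consistent with every observation: Garnet, Halite.
That is 2 minerals.

2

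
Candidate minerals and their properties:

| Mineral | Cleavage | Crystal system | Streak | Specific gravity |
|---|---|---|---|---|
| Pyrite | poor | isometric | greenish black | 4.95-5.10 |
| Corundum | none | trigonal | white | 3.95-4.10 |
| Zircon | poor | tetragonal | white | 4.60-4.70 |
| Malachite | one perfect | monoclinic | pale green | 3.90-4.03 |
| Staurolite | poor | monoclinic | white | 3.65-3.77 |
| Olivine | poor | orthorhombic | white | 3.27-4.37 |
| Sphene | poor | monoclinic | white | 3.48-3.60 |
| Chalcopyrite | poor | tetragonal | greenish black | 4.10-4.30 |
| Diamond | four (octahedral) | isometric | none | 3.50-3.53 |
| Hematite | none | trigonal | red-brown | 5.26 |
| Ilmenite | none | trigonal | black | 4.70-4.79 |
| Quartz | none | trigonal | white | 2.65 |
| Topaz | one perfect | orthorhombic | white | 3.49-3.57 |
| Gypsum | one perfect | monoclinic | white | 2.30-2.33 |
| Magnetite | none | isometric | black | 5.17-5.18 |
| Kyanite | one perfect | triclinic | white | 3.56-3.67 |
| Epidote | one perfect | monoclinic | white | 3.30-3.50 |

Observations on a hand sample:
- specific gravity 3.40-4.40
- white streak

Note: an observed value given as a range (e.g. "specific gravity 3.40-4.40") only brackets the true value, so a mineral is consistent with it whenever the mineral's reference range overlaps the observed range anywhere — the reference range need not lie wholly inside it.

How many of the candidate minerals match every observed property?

7

Specific gravity 3.40-4.40: narrows the field to Corundum, Malachite, Staurolite, Olivine, Sphene, Chalcopyrite, Diamond, Topaz, Kyanite, Epidote.
White streak is inconsistent with Malachite, Chalcopyrite, Diamond.
Consistent with every observation: Corundum, Epidote, Kyanite, Olivine, Sphene, Staurolite, Topaz.
That is 7 minerals.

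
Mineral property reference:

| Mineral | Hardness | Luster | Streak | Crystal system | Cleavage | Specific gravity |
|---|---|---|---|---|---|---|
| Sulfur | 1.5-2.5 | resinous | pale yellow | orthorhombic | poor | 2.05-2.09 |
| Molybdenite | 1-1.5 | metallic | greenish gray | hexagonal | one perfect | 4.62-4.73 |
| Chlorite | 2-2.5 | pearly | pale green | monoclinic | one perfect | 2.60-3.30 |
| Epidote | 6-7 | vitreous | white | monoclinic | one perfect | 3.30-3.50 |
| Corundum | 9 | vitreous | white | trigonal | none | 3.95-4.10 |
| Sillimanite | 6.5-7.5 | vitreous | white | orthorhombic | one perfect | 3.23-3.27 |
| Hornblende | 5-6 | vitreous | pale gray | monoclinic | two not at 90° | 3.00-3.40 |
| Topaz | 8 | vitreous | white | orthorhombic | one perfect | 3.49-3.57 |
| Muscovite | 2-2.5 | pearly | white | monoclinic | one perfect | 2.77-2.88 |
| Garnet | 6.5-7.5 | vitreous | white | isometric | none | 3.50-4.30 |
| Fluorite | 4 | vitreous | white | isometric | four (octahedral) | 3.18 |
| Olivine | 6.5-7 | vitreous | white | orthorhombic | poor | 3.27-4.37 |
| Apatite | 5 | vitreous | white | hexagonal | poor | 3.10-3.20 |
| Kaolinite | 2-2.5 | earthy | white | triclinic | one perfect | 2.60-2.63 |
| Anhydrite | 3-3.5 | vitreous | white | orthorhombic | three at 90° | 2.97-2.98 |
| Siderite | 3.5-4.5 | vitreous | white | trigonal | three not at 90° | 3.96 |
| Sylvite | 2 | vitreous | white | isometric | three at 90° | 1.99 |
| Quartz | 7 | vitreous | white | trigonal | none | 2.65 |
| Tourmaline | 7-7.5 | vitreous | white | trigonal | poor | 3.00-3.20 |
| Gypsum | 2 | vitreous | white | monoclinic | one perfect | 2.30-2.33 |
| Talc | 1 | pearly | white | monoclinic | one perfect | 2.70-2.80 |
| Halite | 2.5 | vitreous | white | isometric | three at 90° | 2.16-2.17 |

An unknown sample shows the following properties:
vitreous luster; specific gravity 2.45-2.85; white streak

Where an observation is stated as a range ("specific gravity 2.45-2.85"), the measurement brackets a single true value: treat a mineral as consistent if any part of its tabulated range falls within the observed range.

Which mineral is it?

Quartz

Vitreous luster is inconsistent with Sulfur, Molybdenite, Chlorite, Muscovite, Kaolinite, Talc.
Specific gravity 2.45-2.85: Quartz remains.
White streak: consistent with all remaining minerals.
Quartz is the sole remaining match.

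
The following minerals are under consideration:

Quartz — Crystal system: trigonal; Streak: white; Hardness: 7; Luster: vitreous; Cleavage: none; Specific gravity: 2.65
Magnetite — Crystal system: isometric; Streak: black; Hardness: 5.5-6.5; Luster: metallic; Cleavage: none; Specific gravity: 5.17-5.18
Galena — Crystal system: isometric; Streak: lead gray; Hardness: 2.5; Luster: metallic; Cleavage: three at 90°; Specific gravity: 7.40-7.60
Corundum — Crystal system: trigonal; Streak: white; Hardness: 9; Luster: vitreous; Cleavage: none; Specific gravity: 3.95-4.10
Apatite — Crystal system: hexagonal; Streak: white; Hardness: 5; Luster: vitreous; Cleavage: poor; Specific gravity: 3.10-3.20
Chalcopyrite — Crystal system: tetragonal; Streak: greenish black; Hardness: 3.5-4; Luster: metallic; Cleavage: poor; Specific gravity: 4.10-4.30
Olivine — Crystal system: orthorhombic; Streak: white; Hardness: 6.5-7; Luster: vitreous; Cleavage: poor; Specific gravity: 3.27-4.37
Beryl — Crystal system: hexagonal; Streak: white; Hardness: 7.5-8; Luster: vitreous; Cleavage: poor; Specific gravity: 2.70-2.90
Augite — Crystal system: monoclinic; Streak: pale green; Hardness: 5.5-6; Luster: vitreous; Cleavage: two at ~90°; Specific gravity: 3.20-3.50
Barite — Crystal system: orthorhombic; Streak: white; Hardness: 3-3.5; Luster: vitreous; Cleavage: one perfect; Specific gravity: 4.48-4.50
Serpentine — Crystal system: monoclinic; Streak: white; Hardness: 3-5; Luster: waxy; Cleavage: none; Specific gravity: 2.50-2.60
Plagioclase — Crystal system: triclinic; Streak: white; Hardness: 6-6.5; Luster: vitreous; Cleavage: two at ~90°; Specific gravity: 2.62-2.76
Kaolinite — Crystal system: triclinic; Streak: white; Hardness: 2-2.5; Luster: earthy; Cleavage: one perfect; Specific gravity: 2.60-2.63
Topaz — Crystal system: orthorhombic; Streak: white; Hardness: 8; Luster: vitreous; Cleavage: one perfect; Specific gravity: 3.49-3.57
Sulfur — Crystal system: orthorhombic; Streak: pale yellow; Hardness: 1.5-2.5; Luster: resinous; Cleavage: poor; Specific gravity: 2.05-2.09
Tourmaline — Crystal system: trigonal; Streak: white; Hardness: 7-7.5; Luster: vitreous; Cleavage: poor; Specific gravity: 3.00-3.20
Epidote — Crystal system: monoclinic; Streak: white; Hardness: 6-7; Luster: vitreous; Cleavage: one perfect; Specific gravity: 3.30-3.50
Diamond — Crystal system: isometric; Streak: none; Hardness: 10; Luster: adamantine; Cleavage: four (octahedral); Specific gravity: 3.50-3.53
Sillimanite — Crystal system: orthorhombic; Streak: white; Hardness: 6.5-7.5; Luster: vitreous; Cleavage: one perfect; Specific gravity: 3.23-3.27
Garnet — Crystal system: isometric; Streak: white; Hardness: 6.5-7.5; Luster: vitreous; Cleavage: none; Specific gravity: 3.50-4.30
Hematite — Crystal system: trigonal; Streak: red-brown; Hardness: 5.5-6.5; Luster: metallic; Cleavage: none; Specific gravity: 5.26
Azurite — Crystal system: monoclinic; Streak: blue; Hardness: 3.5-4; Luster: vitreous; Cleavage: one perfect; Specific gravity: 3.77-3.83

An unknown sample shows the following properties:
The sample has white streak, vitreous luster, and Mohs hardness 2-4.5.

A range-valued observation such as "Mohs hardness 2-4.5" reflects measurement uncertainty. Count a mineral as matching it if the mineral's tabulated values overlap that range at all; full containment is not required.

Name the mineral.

White streak: Quartz, Corundum, Apatite, Olivine, Beryl, Barite, Serpentine, Plagioclase, Kaolinite, Topaz, Tourmaline, Epidote, Sillimanite, Garnet remain.
Vitreous luster is inconsistent with Serpentine, Kaolinite.
Mohs hardness 2-4.5: only Barite remains.
Only Barite satisfies all observations.

Barite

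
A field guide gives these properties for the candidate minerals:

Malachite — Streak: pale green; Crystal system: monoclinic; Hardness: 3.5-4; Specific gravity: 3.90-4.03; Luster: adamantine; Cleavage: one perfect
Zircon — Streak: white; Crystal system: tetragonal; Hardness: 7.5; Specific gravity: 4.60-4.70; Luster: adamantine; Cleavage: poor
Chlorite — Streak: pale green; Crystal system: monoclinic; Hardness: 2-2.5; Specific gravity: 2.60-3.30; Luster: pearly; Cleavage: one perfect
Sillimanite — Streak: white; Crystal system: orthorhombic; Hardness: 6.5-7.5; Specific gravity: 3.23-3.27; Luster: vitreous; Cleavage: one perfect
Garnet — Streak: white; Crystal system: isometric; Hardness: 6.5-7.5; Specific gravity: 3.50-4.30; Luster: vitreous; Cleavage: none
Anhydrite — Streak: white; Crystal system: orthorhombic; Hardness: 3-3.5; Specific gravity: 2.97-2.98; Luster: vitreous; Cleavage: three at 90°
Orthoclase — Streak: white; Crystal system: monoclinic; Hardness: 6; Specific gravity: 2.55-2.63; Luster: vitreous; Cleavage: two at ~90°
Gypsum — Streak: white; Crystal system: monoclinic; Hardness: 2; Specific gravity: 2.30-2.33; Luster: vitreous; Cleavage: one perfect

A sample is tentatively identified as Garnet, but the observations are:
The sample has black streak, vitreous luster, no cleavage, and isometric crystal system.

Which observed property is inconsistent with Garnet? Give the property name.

Black streak: Garnet has white streak — does not match.
Vitreous luster: Garnet has vitreous luster — within range.
No cleavage: Garnet has cleavage none — within range.
Isometric crystal system: Garnet has isometric system — within range.
Only the streak is inconsistent.

streak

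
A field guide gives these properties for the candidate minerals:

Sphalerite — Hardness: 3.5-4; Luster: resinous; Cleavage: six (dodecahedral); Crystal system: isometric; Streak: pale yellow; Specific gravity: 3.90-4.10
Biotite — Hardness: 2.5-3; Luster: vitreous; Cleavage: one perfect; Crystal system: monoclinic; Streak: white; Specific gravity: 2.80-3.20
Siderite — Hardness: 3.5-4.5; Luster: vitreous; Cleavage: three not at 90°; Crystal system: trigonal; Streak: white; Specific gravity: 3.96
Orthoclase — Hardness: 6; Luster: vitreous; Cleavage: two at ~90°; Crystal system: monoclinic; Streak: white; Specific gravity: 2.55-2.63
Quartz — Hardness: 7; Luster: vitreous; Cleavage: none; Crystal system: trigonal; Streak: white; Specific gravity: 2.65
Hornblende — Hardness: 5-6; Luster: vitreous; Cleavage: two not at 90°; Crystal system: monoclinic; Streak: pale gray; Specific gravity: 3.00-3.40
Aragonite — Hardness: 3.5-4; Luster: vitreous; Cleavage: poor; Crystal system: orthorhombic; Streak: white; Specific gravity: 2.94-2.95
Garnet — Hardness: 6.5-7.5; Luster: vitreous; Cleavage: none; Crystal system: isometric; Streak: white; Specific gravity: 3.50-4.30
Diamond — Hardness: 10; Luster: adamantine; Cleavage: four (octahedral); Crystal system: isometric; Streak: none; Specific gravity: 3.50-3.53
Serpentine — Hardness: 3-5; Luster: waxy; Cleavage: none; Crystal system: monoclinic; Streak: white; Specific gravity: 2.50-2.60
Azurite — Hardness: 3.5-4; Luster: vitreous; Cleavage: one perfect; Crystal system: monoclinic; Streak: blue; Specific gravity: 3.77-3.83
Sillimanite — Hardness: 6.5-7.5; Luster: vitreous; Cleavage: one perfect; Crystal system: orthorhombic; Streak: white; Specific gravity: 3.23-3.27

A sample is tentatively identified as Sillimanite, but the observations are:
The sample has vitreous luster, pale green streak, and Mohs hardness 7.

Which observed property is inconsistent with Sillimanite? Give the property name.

streak

Vitreous luster: Sillimanite has vitreous luster — within range.
Pale green streak: Sillimanite has white streak — outside the reference range.
Mohs hardness 7: Sillimanite has hardness 6.5-7.5 — within range.
The streak is the one property that does not fit.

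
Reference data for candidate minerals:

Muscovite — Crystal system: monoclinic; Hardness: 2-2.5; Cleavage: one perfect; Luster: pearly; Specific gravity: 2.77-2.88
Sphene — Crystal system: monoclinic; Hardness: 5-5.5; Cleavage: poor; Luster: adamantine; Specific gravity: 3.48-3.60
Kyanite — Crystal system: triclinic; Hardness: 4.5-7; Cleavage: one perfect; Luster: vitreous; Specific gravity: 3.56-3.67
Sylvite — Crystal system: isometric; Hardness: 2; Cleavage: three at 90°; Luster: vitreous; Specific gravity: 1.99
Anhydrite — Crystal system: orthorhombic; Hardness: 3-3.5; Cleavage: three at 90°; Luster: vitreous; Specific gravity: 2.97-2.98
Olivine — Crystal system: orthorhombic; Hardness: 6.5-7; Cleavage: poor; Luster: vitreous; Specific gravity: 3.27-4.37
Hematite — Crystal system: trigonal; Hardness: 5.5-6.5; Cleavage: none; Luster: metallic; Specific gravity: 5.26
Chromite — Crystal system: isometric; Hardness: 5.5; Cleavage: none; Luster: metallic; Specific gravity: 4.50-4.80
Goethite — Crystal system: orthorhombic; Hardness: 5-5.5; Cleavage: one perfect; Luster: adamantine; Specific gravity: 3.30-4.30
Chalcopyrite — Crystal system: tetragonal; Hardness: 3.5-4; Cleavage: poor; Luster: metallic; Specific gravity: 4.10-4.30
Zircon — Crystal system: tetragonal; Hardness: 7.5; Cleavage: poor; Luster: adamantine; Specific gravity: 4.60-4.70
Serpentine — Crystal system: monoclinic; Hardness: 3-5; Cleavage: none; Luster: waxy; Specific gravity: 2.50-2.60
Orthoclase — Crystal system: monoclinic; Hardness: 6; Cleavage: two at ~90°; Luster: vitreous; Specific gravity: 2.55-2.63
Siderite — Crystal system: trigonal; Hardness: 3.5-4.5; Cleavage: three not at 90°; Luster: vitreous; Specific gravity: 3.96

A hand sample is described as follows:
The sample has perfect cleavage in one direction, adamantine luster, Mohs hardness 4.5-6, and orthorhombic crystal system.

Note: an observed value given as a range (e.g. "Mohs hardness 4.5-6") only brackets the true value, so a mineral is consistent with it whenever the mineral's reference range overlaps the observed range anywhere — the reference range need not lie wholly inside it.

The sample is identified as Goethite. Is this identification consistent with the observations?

Yes

Perfect cleavage in one direction — matches Goethite (cleavage one perfect).
Adamantine luster — matches Goethite (adamantine luster).
Mohs hardness 4.5-6 — matches Goethite (hardness 5-5.5).
Orthorhombic crystal system — matches Goethite (orthorhombic system).
Nothing contradicts Goethite.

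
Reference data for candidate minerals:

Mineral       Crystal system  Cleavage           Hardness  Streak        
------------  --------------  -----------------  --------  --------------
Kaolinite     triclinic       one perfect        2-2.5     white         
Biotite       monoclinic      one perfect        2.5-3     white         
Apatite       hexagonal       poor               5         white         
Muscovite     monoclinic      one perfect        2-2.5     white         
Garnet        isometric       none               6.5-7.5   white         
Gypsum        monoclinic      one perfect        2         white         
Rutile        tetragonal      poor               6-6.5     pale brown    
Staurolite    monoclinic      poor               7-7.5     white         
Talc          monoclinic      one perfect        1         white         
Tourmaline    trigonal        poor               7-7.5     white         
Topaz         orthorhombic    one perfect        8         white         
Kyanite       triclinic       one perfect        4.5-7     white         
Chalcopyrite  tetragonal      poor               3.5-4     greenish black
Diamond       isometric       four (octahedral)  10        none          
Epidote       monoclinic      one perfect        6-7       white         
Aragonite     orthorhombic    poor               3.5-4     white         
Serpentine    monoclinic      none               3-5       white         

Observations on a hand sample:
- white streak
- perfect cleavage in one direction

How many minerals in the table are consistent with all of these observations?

White streak excludes Rutile, Chalcopyrite, Diamond.
Perfect cleavage in one direction rules out Apatite, Garnet, Staurolite, Tourmaline, Aragonite, Serpentine.
Consistent with every observation: Biotite, Epidote, Gypsum, Kaolinite, Kyanite, Muscovite, Talc, Topaz.
That is 8 minerals.

8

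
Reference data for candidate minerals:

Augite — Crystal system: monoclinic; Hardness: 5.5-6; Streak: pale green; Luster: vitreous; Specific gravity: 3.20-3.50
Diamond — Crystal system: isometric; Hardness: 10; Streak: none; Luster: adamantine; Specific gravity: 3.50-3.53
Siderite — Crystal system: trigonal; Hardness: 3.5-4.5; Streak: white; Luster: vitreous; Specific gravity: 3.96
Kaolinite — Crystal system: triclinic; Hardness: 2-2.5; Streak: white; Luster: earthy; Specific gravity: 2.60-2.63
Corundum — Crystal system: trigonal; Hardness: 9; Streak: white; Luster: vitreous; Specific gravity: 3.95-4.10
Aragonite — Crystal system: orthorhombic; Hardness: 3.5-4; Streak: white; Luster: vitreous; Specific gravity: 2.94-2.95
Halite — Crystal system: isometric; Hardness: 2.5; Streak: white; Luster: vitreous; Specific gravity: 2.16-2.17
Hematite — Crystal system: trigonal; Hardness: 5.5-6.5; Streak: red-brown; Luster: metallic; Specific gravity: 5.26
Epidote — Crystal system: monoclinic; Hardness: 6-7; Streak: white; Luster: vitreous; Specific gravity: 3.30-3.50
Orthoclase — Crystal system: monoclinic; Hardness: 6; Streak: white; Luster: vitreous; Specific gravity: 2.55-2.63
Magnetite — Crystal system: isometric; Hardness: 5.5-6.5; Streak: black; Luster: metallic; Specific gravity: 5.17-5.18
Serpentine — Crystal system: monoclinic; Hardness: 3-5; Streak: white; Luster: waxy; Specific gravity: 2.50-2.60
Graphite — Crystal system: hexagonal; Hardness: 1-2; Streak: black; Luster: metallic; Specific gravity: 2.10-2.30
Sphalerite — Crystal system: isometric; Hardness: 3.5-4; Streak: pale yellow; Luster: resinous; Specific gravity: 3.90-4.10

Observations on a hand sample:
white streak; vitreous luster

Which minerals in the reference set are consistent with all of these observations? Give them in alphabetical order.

White streak rules out Augite, Diamond, Hematite, Magnetite, Graphite, Sphalerite.
Vitreous luster excludes Kaolinite, Serpentine.
Consistent with every observation: Aragonite, Corundum, Epidote, Halite, Orthoclase, Siderite.

Aragonite, Corundum, Epidote, Halite, Orthoclase, Siderite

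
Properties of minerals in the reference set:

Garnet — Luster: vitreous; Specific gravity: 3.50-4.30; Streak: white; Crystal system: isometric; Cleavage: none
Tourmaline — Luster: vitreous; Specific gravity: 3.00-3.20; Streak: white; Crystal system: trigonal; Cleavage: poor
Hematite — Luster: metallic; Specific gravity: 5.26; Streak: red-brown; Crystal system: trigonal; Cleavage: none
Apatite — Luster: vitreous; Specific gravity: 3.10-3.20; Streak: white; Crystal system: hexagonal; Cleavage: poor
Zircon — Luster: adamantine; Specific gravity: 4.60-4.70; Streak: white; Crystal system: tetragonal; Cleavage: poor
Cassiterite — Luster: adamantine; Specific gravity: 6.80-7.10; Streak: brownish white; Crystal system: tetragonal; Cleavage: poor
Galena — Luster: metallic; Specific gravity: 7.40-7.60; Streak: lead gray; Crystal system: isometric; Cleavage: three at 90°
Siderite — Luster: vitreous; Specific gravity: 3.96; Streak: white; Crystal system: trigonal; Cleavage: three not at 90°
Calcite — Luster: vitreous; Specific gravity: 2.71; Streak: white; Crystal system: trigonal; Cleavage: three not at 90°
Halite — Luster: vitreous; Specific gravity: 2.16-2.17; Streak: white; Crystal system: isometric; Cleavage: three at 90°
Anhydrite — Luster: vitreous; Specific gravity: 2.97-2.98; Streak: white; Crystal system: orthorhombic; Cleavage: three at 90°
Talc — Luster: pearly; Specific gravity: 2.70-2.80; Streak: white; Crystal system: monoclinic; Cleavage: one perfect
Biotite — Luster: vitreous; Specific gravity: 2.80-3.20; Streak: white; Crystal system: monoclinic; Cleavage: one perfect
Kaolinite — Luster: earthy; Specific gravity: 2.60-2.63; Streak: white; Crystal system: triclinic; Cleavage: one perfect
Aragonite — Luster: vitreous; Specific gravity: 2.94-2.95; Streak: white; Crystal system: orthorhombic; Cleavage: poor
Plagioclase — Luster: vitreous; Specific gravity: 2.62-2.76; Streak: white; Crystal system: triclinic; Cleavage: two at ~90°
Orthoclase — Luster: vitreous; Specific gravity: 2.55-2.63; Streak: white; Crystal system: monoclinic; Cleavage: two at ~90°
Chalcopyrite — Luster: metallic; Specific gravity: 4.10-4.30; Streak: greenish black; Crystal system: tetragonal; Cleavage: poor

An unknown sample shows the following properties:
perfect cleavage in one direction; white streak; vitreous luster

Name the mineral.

Biotite

Perfect cleavage in one direction — Talc, Biotite, Kaolinite remain.
White streak — consistent with all remaining minerals.
Vitreous luster — leaves Biotite.
Biotite is the sole remaining match.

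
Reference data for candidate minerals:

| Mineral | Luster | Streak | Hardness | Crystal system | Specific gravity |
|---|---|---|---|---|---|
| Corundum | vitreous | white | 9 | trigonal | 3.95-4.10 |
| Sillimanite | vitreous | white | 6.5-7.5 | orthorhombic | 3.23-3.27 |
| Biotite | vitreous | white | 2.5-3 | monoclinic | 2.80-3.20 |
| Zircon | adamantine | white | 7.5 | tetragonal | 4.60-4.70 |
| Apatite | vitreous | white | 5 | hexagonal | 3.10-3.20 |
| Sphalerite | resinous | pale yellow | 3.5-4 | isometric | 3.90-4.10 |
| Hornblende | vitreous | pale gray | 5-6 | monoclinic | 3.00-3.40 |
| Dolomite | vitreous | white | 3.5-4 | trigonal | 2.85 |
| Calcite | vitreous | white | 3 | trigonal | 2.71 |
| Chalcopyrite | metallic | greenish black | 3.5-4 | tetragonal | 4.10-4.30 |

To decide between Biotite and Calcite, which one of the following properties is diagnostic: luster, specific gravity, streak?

Luster: both vitreous — shared.
Specific gravity: Biotite 2.80-3.20, Calcite 2.71 — these differ.
Streak: both white — shared.
Of the listed properties, specific gravity is the one that separates them.

specific gravity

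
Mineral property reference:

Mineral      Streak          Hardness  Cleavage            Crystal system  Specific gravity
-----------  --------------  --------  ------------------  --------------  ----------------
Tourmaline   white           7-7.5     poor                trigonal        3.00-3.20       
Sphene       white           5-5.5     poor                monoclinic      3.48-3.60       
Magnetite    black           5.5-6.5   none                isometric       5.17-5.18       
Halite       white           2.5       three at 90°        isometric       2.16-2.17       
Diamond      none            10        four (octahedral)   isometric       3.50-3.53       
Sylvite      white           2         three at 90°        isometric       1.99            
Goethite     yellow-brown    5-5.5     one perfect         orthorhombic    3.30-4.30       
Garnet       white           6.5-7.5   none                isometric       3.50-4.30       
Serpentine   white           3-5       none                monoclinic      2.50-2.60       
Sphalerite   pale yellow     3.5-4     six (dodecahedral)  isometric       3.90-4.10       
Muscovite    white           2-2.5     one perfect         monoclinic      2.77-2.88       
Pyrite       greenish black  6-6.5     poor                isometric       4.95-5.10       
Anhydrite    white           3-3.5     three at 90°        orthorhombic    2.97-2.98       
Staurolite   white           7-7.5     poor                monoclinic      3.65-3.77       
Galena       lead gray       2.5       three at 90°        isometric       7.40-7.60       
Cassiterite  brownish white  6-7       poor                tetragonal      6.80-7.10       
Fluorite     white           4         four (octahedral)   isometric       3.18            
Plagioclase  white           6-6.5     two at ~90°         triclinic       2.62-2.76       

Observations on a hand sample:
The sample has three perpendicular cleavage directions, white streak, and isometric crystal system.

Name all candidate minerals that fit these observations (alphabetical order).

Halite, Sylvite

Three perpendicular cleavage directions — only Halite, Sylvite, Anhydrite, Galena remain.
White streak eliminates Galena.
Isometric crystal system is inconsistent with Anhydrite.
Remaining candidates: Halite, Sylvite.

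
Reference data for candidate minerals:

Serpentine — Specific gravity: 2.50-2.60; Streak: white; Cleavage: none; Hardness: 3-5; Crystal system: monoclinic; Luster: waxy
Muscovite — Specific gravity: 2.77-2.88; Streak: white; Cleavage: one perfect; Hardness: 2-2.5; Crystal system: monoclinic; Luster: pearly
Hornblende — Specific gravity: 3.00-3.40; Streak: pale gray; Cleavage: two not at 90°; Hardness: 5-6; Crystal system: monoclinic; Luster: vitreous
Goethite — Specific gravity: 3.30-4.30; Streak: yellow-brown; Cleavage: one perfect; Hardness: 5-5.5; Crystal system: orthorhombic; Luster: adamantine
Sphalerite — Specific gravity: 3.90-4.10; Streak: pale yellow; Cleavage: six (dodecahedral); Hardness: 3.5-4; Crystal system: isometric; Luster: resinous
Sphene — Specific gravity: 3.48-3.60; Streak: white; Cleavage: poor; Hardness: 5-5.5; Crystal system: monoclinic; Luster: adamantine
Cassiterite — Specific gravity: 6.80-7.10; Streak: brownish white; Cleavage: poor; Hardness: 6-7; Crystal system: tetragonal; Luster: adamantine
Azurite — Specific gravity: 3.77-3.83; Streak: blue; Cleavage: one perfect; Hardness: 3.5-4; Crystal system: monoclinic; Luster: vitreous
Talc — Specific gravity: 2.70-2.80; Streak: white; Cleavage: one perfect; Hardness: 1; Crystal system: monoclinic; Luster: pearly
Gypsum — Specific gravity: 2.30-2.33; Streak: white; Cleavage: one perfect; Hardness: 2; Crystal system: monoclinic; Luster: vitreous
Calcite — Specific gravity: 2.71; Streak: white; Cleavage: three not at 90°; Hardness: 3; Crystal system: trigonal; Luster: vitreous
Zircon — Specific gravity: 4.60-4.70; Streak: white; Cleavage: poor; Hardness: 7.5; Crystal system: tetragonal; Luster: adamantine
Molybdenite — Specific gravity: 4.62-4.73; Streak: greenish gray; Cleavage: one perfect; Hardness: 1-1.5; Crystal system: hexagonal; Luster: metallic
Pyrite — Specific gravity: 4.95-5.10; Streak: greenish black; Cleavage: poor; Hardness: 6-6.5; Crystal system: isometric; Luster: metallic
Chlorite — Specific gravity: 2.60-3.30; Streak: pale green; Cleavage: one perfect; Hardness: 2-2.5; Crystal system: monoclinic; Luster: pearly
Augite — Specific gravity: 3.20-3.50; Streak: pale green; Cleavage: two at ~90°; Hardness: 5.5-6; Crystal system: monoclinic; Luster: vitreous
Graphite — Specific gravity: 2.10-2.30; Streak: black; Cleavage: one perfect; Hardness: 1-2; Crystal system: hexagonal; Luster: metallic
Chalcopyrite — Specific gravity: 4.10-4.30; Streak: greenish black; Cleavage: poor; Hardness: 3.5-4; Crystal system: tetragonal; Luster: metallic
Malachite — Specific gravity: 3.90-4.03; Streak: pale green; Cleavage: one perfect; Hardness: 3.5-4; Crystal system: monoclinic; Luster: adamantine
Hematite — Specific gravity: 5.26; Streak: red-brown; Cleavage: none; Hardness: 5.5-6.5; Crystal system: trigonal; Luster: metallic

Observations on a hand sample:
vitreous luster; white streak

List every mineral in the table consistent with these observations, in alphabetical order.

Calcite, Gypsum

Vitreous luster: Hornblende, Azurite, Gypsum, Calcite, Augite remain.
White streak: only Gypsum, Calcite remain.
Consistent with every observation: Calcite, Gypsum.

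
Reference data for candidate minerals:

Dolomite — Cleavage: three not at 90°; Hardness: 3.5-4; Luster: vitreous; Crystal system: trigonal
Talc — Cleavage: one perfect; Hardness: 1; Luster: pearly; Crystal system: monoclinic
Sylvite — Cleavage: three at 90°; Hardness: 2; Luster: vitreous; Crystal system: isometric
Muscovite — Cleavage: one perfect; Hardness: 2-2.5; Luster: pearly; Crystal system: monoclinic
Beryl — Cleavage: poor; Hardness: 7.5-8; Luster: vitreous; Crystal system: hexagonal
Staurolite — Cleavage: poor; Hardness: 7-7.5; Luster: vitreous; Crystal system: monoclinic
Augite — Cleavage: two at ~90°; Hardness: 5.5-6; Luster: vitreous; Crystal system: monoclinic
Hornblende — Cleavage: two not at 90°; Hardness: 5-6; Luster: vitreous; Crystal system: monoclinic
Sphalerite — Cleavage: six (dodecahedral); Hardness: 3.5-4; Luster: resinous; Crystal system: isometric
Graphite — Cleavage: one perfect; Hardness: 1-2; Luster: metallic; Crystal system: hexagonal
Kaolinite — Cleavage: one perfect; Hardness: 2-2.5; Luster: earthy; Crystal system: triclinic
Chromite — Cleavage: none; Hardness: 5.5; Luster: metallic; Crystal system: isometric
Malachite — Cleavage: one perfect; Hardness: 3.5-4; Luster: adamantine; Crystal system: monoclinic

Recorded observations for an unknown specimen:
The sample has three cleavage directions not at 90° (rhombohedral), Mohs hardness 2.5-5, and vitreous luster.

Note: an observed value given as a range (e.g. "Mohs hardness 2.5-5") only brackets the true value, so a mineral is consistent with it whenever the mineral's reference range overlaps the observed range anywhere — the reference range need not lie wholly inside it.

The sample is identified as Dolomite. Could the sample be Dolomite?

Three cleavage directions not at 90° (rhombohedral) — matches Dolomite (cleavage three not at 90°).
Mohs hardness 2.5-5 — matches Dolomite (hardness 3.5-4).
Vitreous luster — matches Dolomite (vitreous luster).
All observations are consistent with the tabulated values for Dolomite.

Yes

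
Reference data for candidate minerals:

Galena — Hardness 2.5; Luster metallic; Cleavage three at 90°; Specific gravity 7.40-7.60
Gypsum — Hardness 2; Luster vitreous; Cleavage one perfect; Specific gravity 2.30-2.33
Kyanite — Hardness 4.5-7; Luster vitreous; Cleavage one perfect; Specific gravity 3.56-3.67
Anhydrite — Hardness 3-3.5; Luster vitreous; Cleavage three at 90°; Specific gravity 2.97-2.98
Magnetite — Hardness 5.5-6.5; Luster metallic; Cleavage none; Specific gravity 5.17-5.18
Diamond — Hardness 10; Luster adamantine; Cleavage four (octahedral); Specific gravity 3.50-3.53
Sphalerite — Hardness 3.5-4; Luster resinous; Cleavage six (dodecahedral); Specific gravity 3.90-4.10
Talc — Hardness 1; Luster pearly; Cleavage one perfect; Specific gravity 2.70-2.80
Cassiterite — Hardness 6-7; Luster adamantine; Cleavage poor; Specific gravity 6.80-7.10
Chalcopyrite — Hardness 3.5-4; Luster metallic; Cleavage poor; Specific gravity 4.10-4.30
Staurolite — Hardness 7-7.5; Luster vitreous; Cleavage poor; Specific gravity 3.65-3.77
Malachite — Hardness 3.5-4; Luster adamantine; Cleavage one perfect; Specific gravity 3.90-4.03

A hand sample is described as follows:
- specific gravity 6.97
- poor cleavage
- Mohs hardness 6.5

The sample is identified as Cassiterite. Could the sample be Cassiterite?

Specific gravity 6.97 — matches Cassiterite (SG 6.80-7.10).
Poor cleavage — matches Cassiterite (cleavage poor).
Mohs hardness 6.5 — matches Cassiterite (hardness 6-7).
Every observed property is compatible with the reference values for Cassiterite.

Yes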